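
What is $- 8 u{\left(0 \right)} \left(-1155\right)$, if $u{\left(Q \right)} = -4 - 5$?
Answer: $-83160$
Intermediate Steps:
$u{\left(Q \right)} = -9$
$- 8 u{\left(0 \right)} \left(-1155\right) = \left(-8\right) \left(-9\right) \left(-1155\right) = 72 \left(-1155\right) = -83160$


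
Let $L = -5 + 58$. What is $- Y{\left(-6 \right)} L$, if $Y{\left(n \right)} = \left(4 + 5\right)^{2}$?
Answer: $-4293$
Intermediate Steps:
$Y{\left(n \right)} = 81$ ($Y{\left(n \right)} = 9^{2} = 81$)
$L = 53$
$- Y{\left(-6 \right)} L = - 81 \cdot 53 = \left(-1\right) 4293 = -4293$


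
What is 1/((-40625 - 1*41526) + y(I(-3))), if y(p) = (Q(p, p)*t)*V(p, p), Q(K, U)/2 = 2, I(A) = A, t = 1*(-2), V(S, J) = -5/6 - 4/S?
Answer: -1/82155 ≈ -1.2172e-5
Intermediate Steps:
V(S, J) = -5/6 - 4/S (V(S, J) = -5*1/6 - 4/S = -5/6 - 4/S)
t = -2
Q(K, U) = 4 (Q(K, U) = 2*2 = 4)
y(p) = 20/3 + 32/p (y(p) = (4*(-2))*(-5/6 - 4/p) = -8*(-5/6 - 4/p) = 20/3 + 32/p)
1/((-40625 - 1*41526) + y(I(-3))) = 1/((-40625 - 1*41526) + (20/3 + 32/(-3))) = 1/((-40625 - 41526) + (20/3 + 32*(-1/3))) = 1/(-82151 + (20/3 - 32/3)) = 1/(-82151 - 4) = 1/(-82155) = -1/82155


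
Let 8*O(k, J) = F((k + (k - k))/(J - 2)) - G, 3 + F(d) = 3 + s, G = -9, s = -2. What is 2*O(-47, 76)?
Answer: 7/4 ≈ 1.7500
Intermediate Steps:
F(d) = -2 (F(d) = -3 + (3 - 2) = -3 + 1 = -2)
O(k, J) = 7/8 (O(k, J) = (-2 - 1*(-9))/8 = (-2 + 9)/8 = (⅛)*7 = 7/8)
2*O(-47, 76) = 2*(7/8) = 7/4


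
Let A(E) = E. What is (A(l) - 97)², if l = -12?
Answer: 11881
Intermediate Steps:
(A(l) - 97)² = (-12 - 97)² = (-109)² = 11881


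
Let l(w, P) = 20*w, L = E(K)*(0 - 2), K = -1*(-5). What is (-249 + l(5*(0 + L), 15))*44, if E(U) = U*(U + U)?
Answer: -450956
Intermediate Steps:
K = 5
E(U) = 2*U**2 (E(U) = U*(2*U) = 2*U**2)
L = -100 (L = (2*5**2)*(0 - 2) = (2*25)*(-2) = 50*(-2) = -100)
(-249 + l(5*(0 + L), 15))*44 = (-249 + 20*(5*(0 - 100)))*44 = (-249 + 20*(5*(-100)))*44 = (-249 + 20*(-500))*44 = (-249 - 10000)*44 = -10249*44 = -450956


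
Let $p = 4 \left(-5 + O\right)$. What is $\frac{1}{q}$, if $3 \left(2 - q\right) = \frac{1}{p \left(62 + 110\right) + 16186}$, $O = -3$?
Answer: $\frac{32046}{64091} \approx 0.50001$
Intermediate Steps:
$p = -32$ ($p = 4 \left(-5 - 3\right) = 4 \left(-8\right) = -32$)
$q = \frac{64091}{32046}$ ($q = 2 - \frac{1}{3 \left(- 32 \left(62 + 110\right) + 16186\right)} = 2 - \frac{1}{3 \left(\left(-32\right) 172 + 16186\right)} = 2 - \frac{1}{3 \left(-5504 + 16186\right)} = 2 - \frac{1}{3 \cdot 10682} = 2 - \frac{1}{32046} = \frac{64091}{32046} \approx 2.0$)
$\frac{1}{q} = \frac{1}{\frac{64091}{32046}} = \frac{32046}{64091}$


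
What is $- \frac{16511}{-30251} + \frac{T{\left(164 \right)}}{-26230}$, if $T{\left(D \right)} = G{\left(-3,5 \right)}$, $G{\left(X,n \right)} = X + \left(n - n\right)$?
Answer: $\frac{433174283}{793483730} \approx 0.54591$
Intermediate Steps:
$G{\left(X,n \right)} = X$ ($G{\left(X,n \right)} = X + 0 = X$)
$T{\left(D \right)} = -3$
$- \frac{16511}{-30251} + \frac{T{\left(164 \right)}}{-26230} = - \frac{16511}{-30251} - \frac{3}{-26230} = \left(-16511\right) \left(- \frac{1}{30251}\right) - - \frac{3}{26230} = \frac{16511}{30251} + \frac{3}{26230} = \frac{433174283}{793483730}$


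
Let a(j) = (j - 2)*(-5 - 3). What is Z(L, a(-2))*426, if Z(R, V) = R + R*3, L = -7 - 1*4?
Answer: -18744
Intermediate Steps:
a(j) = 16 - 8*j (a(j) = (-2 + j)*(-8) = 16 - 8*j)
L = -11 (L = -7 - 4 = -11)
Z(R, V) = 4*R (Z(R, V) = R + 3*R = 4*R)
Z(L, a(-2))*426 = (4*(-11))*426 = -44*426 = -18744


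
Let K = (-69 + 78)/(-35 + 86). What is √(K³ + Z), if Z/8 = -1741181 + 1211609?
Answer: 7*I*√7221287013/289 ≈ 2058.3*I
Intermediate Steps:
K = 3/17 (K = 9/51 = 9*(1/51) = 3/17 ≈ 0.17647)
Z = -4236576 (Z = 8*(-1741181 + 1211609) = 8*(-529572) = -4236576)
√(K³ + Z) = √((3/17)³ - 4236576) = √(27/4913 - 4236576) = √(-20814297861/4913) = 7*I*√7221287013/289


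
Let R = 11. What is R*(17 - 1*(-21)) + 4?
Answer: 422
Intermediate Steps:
R*(17 - 1*(-21)) + 4 = 11*(17 - 1*(-21)) + 4 = 11*(17 + 21) + 4 = 11*38 + 4 = 418 + 4 = 422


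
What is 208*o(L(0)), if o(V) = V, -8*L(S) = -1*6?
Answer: 156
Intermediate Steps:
L(S) = 3/4 (L(S) = -(-1)*6/8 = -1/8*(-6) = 3/4)
208*o(L(0)) = 208*(3/4) = 156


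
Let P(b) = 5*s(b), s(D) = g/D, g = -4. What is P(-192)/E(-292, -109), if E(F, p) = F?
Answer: -5/14016 ≈ -0.00035674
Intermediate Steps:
s(D) = -4/D
P(b) = -20/b (P(b) = 5*(-4/b) = -20/b)
P(-192)/E(-292, -109) = -20/(-192)/(-292) = -20*(-1/192)*(-1/292) = (5/48)*(-1/292) = -5/14016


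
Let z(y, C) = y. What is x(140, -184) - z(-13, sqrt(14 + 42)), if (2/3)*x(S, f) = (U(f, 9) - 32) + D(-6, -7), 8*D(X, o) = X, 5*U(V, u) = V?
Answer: -3653/40 ≈ -91.325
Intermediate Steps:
U(V, u) = V/5
D(X, o) = X/8
x(S, f) = -393/8 + 3*f/10 (x(S, f) = 3*((f/5 - 32) + (1/8)*(-6))/2 = 3*((-32 + f/5) - 3/4)/2 = 3*(-131/4 + f/5)/2 = -393/8 + 3*f/10)
x(140, -184) - z(-13, sqrt(14 + 42)) = (-393/8 + (3/10)*(-184)) - 1*(-13) = (-393/8 - 276/5) + 13 = -4173/40 + 13 = -3653/40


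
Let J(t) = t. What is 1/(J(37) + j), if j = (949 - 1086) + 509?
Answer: 1/409 ≈ 0.0024450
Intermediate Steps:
j = 372 (j = -137 + 509 = 372)
1/(J(37) + j) = 1/(37 + 372) = 1/409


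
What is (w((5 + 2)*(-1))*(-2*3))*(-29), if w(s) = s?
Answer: -1218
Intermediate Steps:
(w((5 + 2)*(-1))*(-2*3))*(-29) = (((5 + 2)*(-1))*(-2*3))*(-29) = ((7*(-1))*(-6))*(-29) = -7*(-6)*(-29) = 42*(-29) = -1218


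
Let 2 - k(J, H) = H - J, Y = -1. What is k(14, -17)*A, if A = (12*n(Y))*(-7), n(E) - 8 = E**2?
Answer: -24948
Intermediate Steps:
n(E) = 8 + E**2
k(J, H) = 2 + J - H (k(J, H) = 2 - (H - J) = 2 + (J - H) = 2 + J - H)
A = -756 (A = (12*(8 + (-1)**2))*(-7) = (12*(8 + 1))*(-7) = (12*9)*(-7) = 108*(-7) = -756)
k(14, -17)*A = (2 + 14 - 1*(-17))*(-756) = (2 + 14 + 17)*(-756) = 33*(-756) = -24948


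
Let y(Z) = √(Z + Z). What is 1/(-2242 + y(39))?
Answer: -1121/2513243 - √78/5026486 ≈ -0.00044779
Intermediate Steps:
y(Z) = √2*√Z (y(Z) = √(2*Z) = √2*√Z)
1/(-2242 + y(39)) = 1/(-2242 + √2*√39) = 1/(-2242 + √78)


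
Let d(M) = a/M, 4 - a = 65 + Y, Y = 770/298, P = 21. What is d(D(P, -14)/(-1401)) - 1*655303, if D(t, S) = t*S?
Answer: -4786579382/7301 ≈ -6.5561e+5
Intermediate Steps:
Y = 385/149 (Y = 770*(1/298) = 385/149 ≈ 2.5839)
a = -9474/149 (a = 4 - (65 + 385/149) = 4 - 1*10070/149 = 4 - 10070/149 = -9474/149 ≈ -63.584)
D(t, S) = S*t
d(M) = -9474/(149*M)
d(D(P, -14)/(-1401)) - 1*655303 = -9474/(149*(-14*21/(-1401))) - 1*655303 = -9474/(149*((-294*(-1/1401)))) - 655303 = -9474/(149*98/467) - 655303 = -9474/149*467/98 - 655303 = -2212179/7301 - 655303 = -4786579382/7301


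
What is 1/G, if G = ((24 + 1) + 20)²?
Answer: 1/2025 ≈ 0.00049383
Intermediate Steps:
G = 2025 (G = (25 + 20)² = 45² = 2025)
1/G = 1/2025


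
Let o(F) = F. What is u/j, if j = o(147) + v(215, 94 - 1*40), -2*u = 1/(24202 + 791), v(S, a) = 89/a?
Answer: -3/22290979 ≈ -1.3458e-7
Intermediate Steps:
u = -1/49986 (u = -1/(2*(24202 + 791)) = -½/24993 = -½*1/24993 = -1/49986 ≈ -2.0006e-5)
j = 8027/54 (j = 147 + 89/(94 - 1*40) = 147 + 89/(94 - 40) = 147 + 89/54 = 8027/54 ≈ 148.65)
u/j = -1/(49986*8027/54) = -1/49986*54/8027 = -3/22290979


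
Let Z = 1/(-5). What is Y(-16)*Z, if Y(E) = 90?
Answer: -18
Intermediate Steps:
Z = -⅕ (Z = 1*(-⅕) = -⅕ ≈ -0.20000)
Y(-16)*Z = 90*(-⅕) = -18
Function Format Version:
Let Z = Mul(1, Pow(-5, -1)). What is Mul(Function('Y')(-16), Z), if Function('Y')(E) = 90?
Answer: -18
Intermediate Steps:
Z = Rational(-1, 5) (Z = Mul(1, Rational(-1, 5)) = Rational(-1, 5) ≈ -0.20000)
Mul(Function('Y')(-16), Z) = Mul(90, Rational(-1, 5)) = -18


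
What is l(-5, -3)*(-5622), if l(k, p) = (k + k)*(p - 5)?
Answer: -449760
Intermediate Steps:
l(k, p) = 2*k*(-5 + p) (l(k, p) = (2*k)*(-5 + p) = 2*k*(-5 + p))
l(-5, -3)*(-5622) = (2*(-5)*(-5 - 3))*(-5622) = (2*(-5)*(-8))*(-5622) = 80*(-5622) = -449760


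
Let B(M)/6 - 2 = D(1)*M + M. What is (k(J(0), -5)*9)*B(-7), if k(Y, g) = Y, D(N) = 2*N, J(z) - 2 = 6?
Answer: -8208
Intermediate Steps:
J(z) = 8 (J(z) = 2 + 6 = 8)
B(M) = 12 + 18*M (B(M) = 12 + 6*((2*1)*M + M) = 12 + 6*(2*M + M) = 12 + 6*(3*M) = 12 + 18*M)
(k(J(0), -5)*9)*B(-7) = (8*9)*(12 + 18*(-7)) = 72*(12 - 126) = 72*(-114) = -8208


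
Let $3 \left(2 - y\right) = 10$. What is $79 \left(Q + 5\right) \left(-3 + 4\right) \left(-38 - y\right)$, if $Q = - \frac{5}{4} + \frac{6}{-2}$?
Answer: $- \frac{4345}{2} \approx -2172.5$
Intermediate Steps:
$y = - \frac{4}{3}$ ($y = 2 - \frac{10}{3} = - \frac{4}{3} \approx -1.3333$)
$Q = - \frac{17}{4}$ ($Q = \left(-5\right) \frac{1}{4} + 6 \left(- \frac{1}{2}\right) = - \frac{5}{4} - 3 = - \frac{17}{4} \approx -4.25$)
$79 \left(Q + 5\right) \left(-3 + 4\right) \left(-38 - y\right) = 79 \left(- \frac{17}{4} + 5\right) \left(-3 + 4\right) \left(-38 - - \frac{4}{3}\right) = 79 \cdot \frac{3}{4} \cdot 1 \left(-38 + \frac{4}{3}\right) = 79 \cdot \frac{3}{4} \left(- \frac{110}{3}\right) = \frac{237}{4} \left(- \frac{110}{3}\right) = - \frac{4345}{2}$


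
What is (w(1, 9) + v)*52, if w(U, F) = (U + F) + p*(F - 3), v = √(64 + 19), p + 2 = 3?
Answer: 832 + 52*√83 ≈ 1305.7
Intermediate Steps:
p = 1 (p = -2 + 3 = 1)
v = √83 ≈ 9.1104
w(U, F) = -3 + U + 2*F (w(U, F) = (U + F) + 1*(F - 3) = (F + U) + 1*(-3 + F) = (F + U) + (-3 + F) = -3 + U + 2*F)
(w(1, 9) + v)*52 = ((-3 + 1 + 2*9) + √83)*52 = ((-3 + 1 + 18) + √83)*52 = (16 + √83)*52 = 832 + 52*√83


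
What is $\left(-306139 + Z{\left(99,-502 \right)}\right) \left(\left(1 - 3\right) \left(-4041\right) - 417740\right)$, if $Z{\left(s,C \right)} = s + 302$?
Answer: $125248017604$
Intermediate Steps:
$Z{\left(s,C \right)} = 302 + s$
$\left(-306139 + Z{\left(99,-502 \right)}\right) \left(\left(1 - 3\right) \left(-4041\right) - 417740\right) = \left(-306139 + \left(302 + 99\right)\right) \left(\left(1 - 3\right) \left(-4041\right) - 417740\right) = \left(-306139 + 401\right) \left(\left(1 - 3\right) \left(-4041\right) - 417740\right) = - 305738 \left(\left(-2\right) \left(-4041\right) - 417740\right) = - 305738 \left(8082 - 417740\right) = \left(-305738\right) \left(-409658\right) = 125248017604$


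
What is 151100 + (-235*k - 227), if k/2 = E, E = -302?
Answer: 292813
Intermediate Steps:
k = -604 (k = 2*(-302) = -604)
151100 + (-235*k - 227) = 151100 + (-235*(-604) - 227) = 151100 + (141940 - 227) = 151100 + 141713 = 292813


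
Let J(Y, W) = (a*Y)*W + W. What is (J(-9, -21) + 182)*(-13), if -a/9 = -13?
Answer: -289562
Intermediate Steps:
a = 117 (a = -9*(-13) = 117)
J(Y, W) = W + 117*W*Y (J(Y, W) = (117*Y)*W + W = 117*W*Y + W = W + 117*W*Y)
(J(-9, -21) + 182)*(-13) = (-21*(1 + 117*(-9)) + 182)*(-13) = (-21*(1 - 1053) + 182)*(-13) = (-21*(-1052) + 182)*(-13) = (22092 + 182)*(-13) = 22274*(-13) = -289562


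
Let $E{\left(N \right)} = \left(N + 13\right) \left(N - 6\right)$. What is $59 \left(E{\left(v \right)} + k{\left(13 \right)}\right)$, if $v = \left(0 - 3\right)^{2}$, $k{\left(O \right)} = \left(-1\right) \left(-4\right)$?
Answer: $4130$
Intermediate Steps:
$k{\left(O \right)} = 4$
$v = 9$ ($v = \left(-3\right)^{2} = 9$)
$E{\left(N \right)} = \left(-6 + N\right) \left(13 + N\right)$ ($E{\left(N \right)} = \left(13 + N\right) \left(-6 + N\right) = \left(-6 + N\right) \left(13 + N\right)$)
$59 \left(E{\left(v \right)} + k{\left(13 \right)}\right) = 59 \left(\left(-78 + 9^{2} + 7 \cdot 9\right) + 4\right) = 59 \left(\left(-78 + 81 + 63\right) + 4\right) = 59 \left(66 + 4\right) = 59 \cdot 70 = 4130$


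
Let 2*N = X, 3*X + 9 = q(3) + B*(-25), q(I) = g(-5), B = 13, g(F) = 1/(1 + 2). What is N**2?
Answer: 1002001/324 ≈ 3092.6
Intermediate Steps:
g(F) = 1/3
q(I) = 1/3
X = -1001/9 (X = -3 + (1/3 + 13*(-25))/3 = -3 + (1/3 - 325)/3 = -3 + (1/3)*(-974/3) = -3 - 974/9 = -1001/9 ≈ -111.22)
N = -1001/18 (N = (1/2)*(-1001/9) = -1001/18 ≈ -55.611)
N**2 = (-1001/18)**2 = 1002001/324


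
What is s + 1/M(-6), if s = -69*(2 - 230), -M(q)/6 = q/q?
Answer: 94391/6 ≈ 15732.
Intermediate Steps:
M(q) = -6 (M(q) = -6*q/q = -6*1 = -6)
s = 15732 (s = -69*(-228) = 15732)
s + 1/M(-6) = 15732 + 1/(-6) = 15732 - 1/6 = 94391/6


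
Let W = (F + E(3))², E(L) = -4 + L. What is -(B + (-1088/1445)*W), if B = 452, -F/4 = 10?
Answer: 69164/85 ≈ 813.69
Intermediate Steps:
F = -40 (F = -4*10 = -40)
W = 1681 (W = (-40 + (-4 + 3))² = (-40 - 1)² = (-41)² = 1681)
-(B + (-1088/1445)*W) = -(452 - 1088/1445*1681) = -(452 - 1088*1/1445*1681) = -(452 - 64/85*1681) = -(452 - 107584/85) = -1*(-69164/85) = 69164/85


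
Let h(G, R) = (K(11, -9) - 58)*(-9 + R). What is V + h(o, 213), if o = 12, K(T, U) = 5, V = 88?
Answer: -10724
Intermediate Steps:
h(G, R) = 477 - 53*R (h(G, R) = (5 - 58)*(-9 + R) = -53*(-9 + R) = 477 - 53*R)
V + h(o, 213) = 88 + (477 - 53*213) = 88 + (477 - 11289) = 88 - 10812 = -10724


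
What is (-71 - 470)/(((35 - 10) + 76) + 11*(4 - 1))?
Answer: -541/134 ≈ -4.0373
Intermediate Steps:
(-71 - 470)/(((35 - 10) + 76) + 11*(4 - 1)) = -541/((25 + 76) + 11*3) = -541/(101 + 33) = -541/134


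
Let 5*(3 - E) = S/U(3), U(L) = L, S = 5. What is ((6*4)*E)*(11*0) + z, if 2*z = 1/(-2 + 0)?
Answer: -¼ ≈ -0.25000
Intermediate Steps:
E = 8/3 (E = 3 - 1/3 = 3 - ⅕*5/3 = 3 - ⅓ = 8/3 ≈ 2.6667)
z = -¼ (z = 1/(2*(-2 + 0)) = (½)/(-2) = (½)*(-½) = -¼ ≈ -0.25000)
((6*4)*E)*(11*0) + z = ((6*4)*(8/3))*(11*0) - ¼ = (24*(8/3))*0 - ¼ = 64*0 - ¼ = 0 - ¼ = -¼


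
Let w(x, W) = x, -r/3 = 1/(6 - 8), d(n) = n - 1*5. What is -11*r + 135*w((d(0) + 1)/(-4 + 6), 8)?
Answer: -573/2 ≈ -286.50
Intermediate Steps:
d(n) = -5 + n (d(n) = n - 5 = -5 + n)
r = 3/2 (r = -3/(6 - 8) = -3/(-2) = -3*(-1/2) = 3/2 ≈ 1.5000)
-11*r + 135*w((d(0) + 1)/(-4 + 6), 8) = -11*3/2 + 135*(((-5 + 0) + 1)/(-4 + 6)) = -33/2 + 135*((-5 + 1)/2) = -33/2 + 135*(-4*1/2) = -33/2 + 135*(-2) = -33/2 - 270 = -573/2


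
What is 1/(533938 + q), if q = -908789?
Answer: -1/374851 ≈ -2.6677e-6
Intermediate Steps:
1/(533938 + q) = 1/(533938 - 908789) = 1/(-374851) = -1/374851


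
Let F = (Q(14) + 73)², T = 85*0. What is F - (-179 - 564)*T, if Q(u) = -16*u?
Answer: 22801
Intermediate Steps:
T = 0
F = 22801 (F = (-16*14 + 73)² = (-224 + 73)² = (-151)² = 22801)
F - (-179 - 564)*T = 22801 - (-179 - 564)*0 = 22801 - (-743)*0 = 22801 - 1*0 = 22801 + 0 = 22801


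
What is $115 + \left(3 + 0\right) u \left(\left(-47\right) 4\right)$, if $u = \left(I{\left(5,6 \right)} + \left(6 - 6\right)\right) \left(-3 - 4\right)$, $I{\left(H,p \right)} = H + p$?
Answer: $43543$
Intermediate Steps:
$u = -77$ ($u = \left(\left(5 + 6\right) + \left(6 - 6\right)\right) \left(-3 - 4\right) = \left(11 + \left(6 - 6\right)\right) \left(-7\right) = \left(11 + 0\right) \left(-7\right) = 11 \left(-7\right) = -77$)
$115 + \left(3 + 0\right) u \left(\left(-47\right) 4\right) = 115 + \left(3 + 0\right) \left(-77\right) \left(\left(-47\right) 4\right) = 115 + 3 \left(-77\right) \left(-188\right) = 115 - -43428 = 115 + 43428 = 43543$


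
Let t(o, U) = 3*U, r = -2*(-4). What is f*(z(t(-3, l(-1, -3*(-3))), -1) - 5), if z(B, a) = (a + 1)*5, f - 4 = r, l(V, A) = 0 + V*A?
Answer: -60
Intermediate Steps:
r = 8
l(V, A) = A*V (l(V, A) = 0 + A*V = A*V)
f = 12 (f = 4 + 8 = 12)
z(B, a) = 5 + 5*a (z(B, a) = (1 + a)*5 = 5 + 5*a)
f*(z(t(-3, l(-1, -3*(-3))), -1) - 5) = 12*((5 + 5*(-1)) - 5) = 12*((5 - 5) - 5) = 12*(0 - 5) = 12*(-5) = -60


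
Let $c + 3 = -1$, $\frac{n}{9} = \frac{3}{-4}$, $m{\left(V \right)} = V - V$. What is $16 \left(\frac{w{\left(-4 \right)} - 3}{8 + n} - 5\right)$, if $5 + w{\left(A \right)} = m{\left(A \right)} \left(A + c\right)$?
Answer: $- \frac{912}{5} \approx -182.4$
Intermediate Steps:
$m{\left(V \right)} = 0$
$n = - \frac{27}{4}$ ($n = 9 \frac{3}{-4} = 9 \cdot 3 \left(- \frac{1}{4}\right) = 9 \left(- \frac{3}{4}\right) = - \frac{27}{4} \approx -6.75$)
$c = -4$ ($c = -3 - 1 = -4$)
$w{\left(A \right)} = -5$ ($w{\left(A \right)} = -5 + 0 \left(A - 4\right) = -5 + 0 \left(-4 + A\right) = -5 + 0 = -5$)
$16 \left(\frac{w{\left(-4 \right)} - 3}{8 + n} - 5\right) = 16 \left(\frac{-5 - 3}{8 - \frac{27}{4}} - 5\right) = 16 \left(- \frac{8}{\frac{5}{4}} - 5\right) = 16 \left(\left(-8\right) \frac{4}{5} - 5\right) = 16 \left(- \frac{32}{5} - 5\right) = 16 \left(- \frac{57}{5}\right) = - \frac{912}{5}$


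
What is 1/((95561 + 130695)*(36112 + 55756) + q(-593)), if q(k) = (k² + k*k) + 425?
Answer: 1/20786389931 ≈ 4.8108e-11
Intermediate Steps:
q(k) = 425 + 2*k² (q(k) = (k² + k²) + 425 = 2*k² + 425 = 425 + 2*k²)
1/((95561 + 130695)*(36112 + 55756) + q(-593)) = 1/((95561 + 130695)*(36112 + 55756) + (425 + 2*(-593)²)) = 1/(226256*91868 + (425 + 2*351649)) = 1/(20785686208 + (425 + 703298)) = 1/(20785686208 + 703723) = 1/20786389931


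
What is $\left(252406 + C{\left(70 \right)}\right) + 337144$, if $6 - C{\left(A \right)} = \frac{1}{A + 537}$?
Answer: $\frac{357860491}{607} \approx 5.8956 \cdot 10^{5}$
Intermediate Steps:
$C{\left(A \right)} = 6 - \frac{1}{537 + A}$ ($C{\left(A \right)} = 6 - \frac{1}{A + 537} = 6 - \frac{1}{537 + A}$)
$\left(252406 + C{\left(70 \right)}\right) + 337144 = \left(252406 + \frac{3221 + 6 \cdot 70}{537 + 70}\right) + 337144 = \left(252406 + \frac{3221 + 420}{607}\right) + 337144 = \left(252406 + \frac{1}{607} \cdot 3641\right) + 337144 = \left(252406 + \frac{3641}{607}\right) + 337144 = \frac{153214083}{607} + 337144 = \frac{357860491}{607}$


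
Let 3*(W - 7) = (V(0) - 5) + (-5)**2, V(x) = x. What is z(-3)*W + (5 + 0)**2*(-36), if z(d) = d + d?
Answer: -982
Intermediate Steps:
z(d) = 2*d
W = 41/3 (W = 7 + ((0 - 5) + (-5)**2)/3 = 7 + (-5 + 25)/3 = 7 + (1/3)*20 = 7 + 20/3 = 41/3 ≈ 13.667)
z(-3)*W + (5 + 0)**2*(-36) = (2*(-3))*(41/3) + (5 + 0)**2*(-36) = -6*41/3 + 5**2*(-36) = -82 + 25*(-36) = -82 - 900 = -982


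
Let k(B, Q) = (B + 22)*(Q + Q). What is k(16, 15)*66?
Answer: 75240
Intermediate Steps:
k(B, Q) = 2*Q*(22 + B) (k(B, Q) = (22 + B)*(2*Q) = 2*Q*(22 + B))
k(16, 15)*66 = (2*15*(22 + 16))*66 = (2*15*38)*66 = 1140*66 = 75240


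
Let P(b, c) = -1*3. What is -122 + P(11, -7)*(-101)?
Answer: 181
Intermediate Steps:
P(b, c) = -3
-122 + P(11, -7)*(-101) = -122 - 3*(-101) = -122 + 303 = 181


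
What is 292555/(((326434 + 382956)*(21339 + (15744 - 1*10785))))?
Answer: 58511/3731107644 ≈ 1.5682e-5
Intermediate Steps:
292555/(((326434 + 382956)*(21339 + (15744 - 1*10785)))) = 292555/((709390*(21339 + (15744 - 10785)))) = 292555/((709390*(21339 + 4959))) = 292555/((709390*26298)) = 292555/18655538220 = 292555*(1/18655538220) = 58511/3731107644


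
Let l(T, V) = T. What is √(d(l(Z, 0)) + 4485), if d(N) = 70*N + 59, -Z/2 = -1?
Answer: 2*√1171 ≈ 68.440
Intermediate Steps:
Z = 2 (Z = -2*(-1) = 2)
d(N) = 59 + 70*N
√(d(l(Z, 0)) + 4485) = √((59 + 70*2) + 4485) = √((59 + 140) + 4485) = √(199 + 4485) = √4684 = 2*√1171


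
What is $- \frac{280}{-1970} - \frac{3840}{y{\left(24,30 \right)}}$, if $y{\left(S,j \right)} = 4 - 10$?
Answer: $\frac{126108}{197} \approx 640.14$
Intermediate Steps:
$y{\left(S,j \right)} = -6$ ($y{\left(S,j \right)} = 4 - 10 = -6$)
$- \frac{280}{-1970} - \frac{3840}{y{\left(24,30 \right)}} = - \frac{280}{-1970} - \frac{3840}{-6} = \left(-280\right) \left(- \frac{1}{1970}\right) - -640 = \frac{28}{197} + 640 = \frac{126108}{197}$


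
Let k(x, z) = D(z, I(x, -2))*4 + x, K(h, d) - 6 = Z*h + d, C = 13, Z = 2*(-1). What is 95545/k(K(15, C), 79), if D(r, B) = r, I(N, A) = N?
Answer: 19109/61 ≈ 313.26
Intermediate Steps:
Z = -2
K(h, d) = 6 + d - 2*h (K(h, d) = 6 + (-2*h + d) = 6 + (d - 2*h) = 6 + d - 2*h)
k(x, z) = x + 4*z (k(x, z) = z*4 + x = 4*z + x = x + 4*z)
95545/k(K(15, C), 79) = 95545/((6 + 13 - 2*15) + 4*79) = 95545/((6 + 13 - 30) + 316) = 95545/(-11 + 316) = 95545/305 = 95545*(1/305) = 19109/61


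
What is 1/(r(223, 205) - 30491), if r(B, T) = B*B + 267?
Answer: 1/19505 ≈ 5.1269e-5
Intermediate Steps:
r(B, T) = 267 + B**2 (r(B, T) = B**2 + 267 = 267 + B**2)
1/(r(223, 205) - 30491) = 1/((267 + 223**2) - 30491) = 1/((267 + 49729) - 30491) = 1/(49996 - 30491) = 1/19505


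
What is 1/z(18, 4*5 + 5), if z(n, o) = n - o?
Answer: -1/7 ≈ -0.14286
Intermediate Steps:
1/z(18, 4*5 + 5) = 1/(18 - (4*5 + 5)) = 1/(18 - (20 + 5)) = 1/(18 - 1*25) = 1/(18 - 25) = 1/(-7) = -1/7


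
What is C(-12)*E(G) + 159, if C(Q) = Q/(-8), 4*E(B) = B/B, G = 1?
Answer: 1275/8 ≈ 159.38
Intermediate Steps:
E(B) = 1/4 (E(B) = (B/B)/4 = (1/4)*1 = 1/4)
C(Q) = -Q/8 (C(Q) = Q*(-1/8) = -Q/8)
C(-12)*E(G) + 159 = -1/8*(-12)*(1/4) + 159 = (3/2)*(1/4) + 159 = 3/8 + 159 = 1275/8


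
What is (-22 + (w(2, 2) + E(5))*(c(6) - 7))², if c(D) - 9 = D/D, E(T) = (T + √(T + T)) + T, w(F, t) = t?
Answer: 286 + 84*√10 ≈ 551.63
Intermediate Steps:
E(T) = 2*T + √2*√T (E(T) = (T + √(2*T)) + T = (T + √2*√T) + T = 2*T + √2*√T)
c(D) = 10 (c(D) = 9 + D/D = 9 + 1 = 10)
(-22 + (w(2, 2) + E(5))*(c(6) - 7))² = (-22 + (2 + (2*5 + √2*√5))*(10 - 7))² = (-22 + (2 + (10 + √10))*3)² = (-22 + (12 + √10)*3)² = (-22 + (36 + 3*√10))² = (14 + 3*√10)²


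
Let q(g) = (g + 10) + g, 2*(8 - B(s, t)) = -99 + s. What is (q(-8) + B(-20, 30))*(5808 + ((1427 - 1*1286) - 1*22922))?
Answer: -2087679/2 ≈ -1.0438e+6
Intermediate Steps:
B(s, t) = 115/2 - s/2 (B(s, t) = 8 - (-99 + s)/2 = 8 + (99/2 - s/2) = 115/2 - s/2)
q(g) = 10 + 2*g (q(g) = (10 + g) + g = 10 + 2*g)
(q(-8) + B(-20, 30))*(5808 + ((1427 - 1*1286) - 1*22922)) = ((10 + 2*(-8)) + (115/2 - ½*(-20)))*(5808 + ((1427 - 1*1286) - 1*22922)) = ((10 - 16) + (115/2 + 10))*(5808 + ((1427 - 1286) - 22922)) = (-6 + 135/2)*(5808 + (141 - 22922)) = 123*(5808 - 22781)/2 = (123/2)*(-16973) = -2087679/2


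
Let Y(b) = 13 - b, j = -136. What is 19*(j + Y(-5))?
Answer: -2242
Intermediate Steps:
19*(j + Y(-5)) = 19*(-136 + (13 - 1*(-5))) = 19*(-136 + (13 + 5)) = 19*(-136 + 18) = 19*(-118) = -2242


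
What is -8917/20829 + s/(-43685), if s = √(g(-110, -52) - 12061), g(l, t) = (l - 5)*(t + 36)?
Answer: -8917/20829 - I*√10221/43685 ≈ -0.4281 - 0.0023143*I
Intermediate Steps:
g(l, t) = (-5 + l)*(36 + t)
s = I*√10221 (s = √((-180 - 5*(-52) + 36*(-110) - 110*(-52)) - 12061) = √((-180 + 260 - 3960 + 5720) - 12061) = √(1840 - 12061) = √(-10221) = I*√10221 ≈ 101.1*I)
-8917/20829 + s/(-43685) = -8917/20829 + (I*√10221)/(-43685) = -8917*1/20829 + (I*√10221)*(-1/43685) = -8917/20829 - I*√10221/43685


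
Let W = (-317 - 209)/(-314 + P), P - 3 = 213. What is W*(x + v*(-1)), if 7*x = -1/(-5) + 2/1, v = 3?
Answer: -24722/1715 ≈ -14.415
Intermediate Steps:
P = 216 (P = 3 + 213 = 216)
x = 11/35 (x = (-1/(-5) + 2/1)/7 = (-1*(-1/5) + 2*1)/7 = (1/5 + 2)/7 = (1/7)*(11/5) = 11/35 ≈ 0.31429)
W = 263/49 (W = (-317 - 209)/(-314 + 216) = -526/(-98) = -526*(-1/98) = 263/49 ≈ 5.3673)
W*(x + v*(-1)) = 263*(11/35 + 3*(-1))/49 = 263*(11/35 - 3)/49 = (263/49)*(-94/35) = -24722/1715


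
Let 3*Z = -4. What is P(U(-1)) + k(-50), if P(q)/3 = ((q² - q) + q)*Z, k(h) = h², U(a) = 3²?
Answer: 2176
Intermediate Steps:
U(a) = 9
Z = -4/3 (Z = (⅓)*(-4) = -4/3 ≈ -1.3333)
P(q) = -4*q² (P(q) = 3*(((q² - q) + q)*(-4/3)) = 3*(q²*(-4/3)) = 3*(-4*q²/3) = -4*q²)
P(U(-1)) + k(-50) = -4*9² + (-50)² = -4*81 + 2500 = -324 + 2500 = 2176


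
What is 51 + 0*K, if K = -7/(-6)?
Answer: 51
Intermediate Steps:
K = 7/6 (K = -7*(-1/6) = 7/6 ≈ 1.1667)
51 + 0*K = 51 + 0*(7/6) = 51 + 0 = 51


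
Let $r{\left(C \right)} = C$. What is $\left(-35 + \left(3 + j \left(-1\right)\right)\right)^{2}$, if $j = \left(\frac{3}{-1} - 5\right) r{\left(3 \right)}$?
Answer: $64$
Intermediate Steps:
$j = -24$ ($j = \left(\frac{3}{-1} - 5\right) 3 = \left(3 \left(-1\right) - 5\right) 3 = \left(-3 - 5\right) 3 = \left(-8\right) 3 = -24$)
$\left(-35 + \left(3 + j \left(-1\right)\right)\right)^{2} = \left(-35 + \left(3 - -24\right)\right)^{2} = \left(-35 + \left(3 + 24\right)\right)^{2} = \left(-35 + 27\right)^{2} = \left(-8\right)^{2} = 64$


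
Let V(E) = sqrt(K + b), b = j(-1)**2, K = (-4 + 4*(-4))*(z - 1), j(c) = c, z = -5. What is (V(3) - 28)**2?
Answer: 289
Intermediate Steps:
K = 120 (K = (-4 + 4*(-4))*(-5 - 1) = (-4 - 16)*(-6) = -20*(-6) = 120)
b = 1 (b = (-1)**2 = 1)
V(E) = 11 (V(E) = sqrt(120 + 1) = sqrt(121) = 11)
(V(3) - 28)**2 = (11 - 28)**2 = (-17)**2 = 289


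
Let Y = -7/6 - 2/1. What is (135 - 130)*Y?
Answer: -95/6 ≈ -15.833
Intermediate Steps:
Y = -19/6 (Y = -7*⅙ - 2*1 = -7/6 - 2 = -19/6 ≈ -3.1667)
(135 - 130)*Y = (135 - 130)*(-19/6) = 5*(-19/6) = -95/6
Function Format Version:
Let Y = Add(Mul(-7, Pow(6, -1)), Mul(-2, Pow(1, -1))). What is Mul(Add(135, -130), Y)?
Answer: Rational(-95, 6) ≈ -15.833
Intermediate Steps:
Y = Rational(-19, 6) (Y = Add(Mul(-7, Rational(1, 6)), Mul(-2, 1)) = Add(Rational(-7, 6), -2) = Rational(-19, 6) ≈ -3.1667)
Mul(Add(135, -130), Y) = Mul(Add(135, -130), Rational(-19, 6)) = Mul(5, Rational(-19, 6)) = Rational(-95, 6)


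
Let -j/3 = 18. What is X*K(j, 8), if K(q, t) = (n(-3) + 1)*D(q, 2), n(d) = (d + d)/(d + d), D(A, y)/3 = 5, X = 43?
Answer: 1290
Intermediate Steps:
D(A, y) = 15 (D(A, y) = 3*5 = 15)
j = -54 (j = -3*18 = -54)
n(d) = 1 (n(d) = (2*d)/((2*d)) = (2*d)*(1/(2*d)) = 1)
K(q, t) = 30 (K(q, t) = (1 + 1)*15 = 2*15 = 30)
X*K(j, 8) = 43*30 = 1290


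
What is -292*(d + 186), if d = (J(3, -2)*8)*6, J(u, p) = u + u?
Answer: -138408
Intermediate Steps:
J(u, p) = 2*u
d = 288 (d = ((2*3)*8)*6 = (6*8)*6 = 48*6 = 288)
-292*(d + 186) = -292*(288 + 186) = -292*474 = -138408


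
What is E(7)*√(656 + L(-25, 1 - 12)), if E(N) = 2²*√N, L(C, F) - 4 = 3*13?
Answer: 4*√4893 ≈ 279.80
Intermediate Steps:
L(C, F) = 43 (L(C, F) = 4 + 3*13 = 4 + 39 = 43)
E(N) = 4*√N
E(7)*√(656 + L(-25, 1 - 12)) = (4*√7)*√(656 + 43) = (4*√7)*√699 = 4*√4893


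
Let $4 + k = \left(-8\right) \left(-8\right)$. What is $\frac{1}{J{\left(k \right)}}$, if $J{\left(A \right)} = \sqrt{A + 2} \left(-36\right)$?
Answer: $- \frac{\sqrt{62}}{2232} \approx -0.0035278$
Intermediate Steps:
$k = 60$ ($k = -4 - -64 = -4 + 64 = 60$)
$J{\left(A \right)} = - 36 \sqrt{2 + A}$ ($J{\left(A \right)} = \sqrt{2 + A} \left(-36\right) = - 36 \sqrt{2 + A}$)
$\frac{1}{J{\left(k \right)}} = \frac{1}{\left(-36\right) \sqrt{2 + 60}} = \frac{1}{\left(-36\right) \sqrt{62}} = - \frac{\sqrt{62}}{2232}$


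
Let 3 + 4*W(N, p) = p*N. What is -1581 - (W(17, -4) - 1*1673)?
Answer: 439/4 ≈ 109.75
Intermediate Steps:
W(N, p) = -¾ + N*p/4 (W(N, p) = -¾ + (p*N)/4 = -¾ + (N*p)/4 = -¾ + N*p/4)
-1581 - (W(17, -4) - 1*1673) = -1581 - ((-¾ + (¼)*17*(-4)) - 1*1673) = -1581 - ((-¾ - 17) - 1673) = -1581 - (-71/4 - 1673) = -1581 - 1*(-6763/4) = -1581 + 6763/4 = 439/4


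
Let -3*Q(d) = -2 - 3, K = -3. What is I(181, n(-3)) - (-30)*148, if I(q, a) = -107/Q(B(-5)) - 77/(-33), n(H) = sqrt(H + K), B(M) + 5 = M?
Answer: 65672/15 ≈ 4378.1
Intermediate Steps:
B(M) = -5 + M
Q(d) = 5/3 (Q(d) = -(-2 - 3)/3 = -1/3*(-5) = 5/3)
n(H) = sqrt(-3 + H) (n(H) = sqrt(H - 3) = sqrt(-3 + H))
I(q, a) = -928/15 (I(q, a) = -107/5/3 - 77/(-33) = -107*3/5 - 77*(-1/33) = -321/5 + 7/3 = -928/15)
I(181, n(-3)) - (-30)*148 = -928/15 - (-30)*148 = -928/15 - 1*(-4440) = -928/15 + 4440 = 65672/15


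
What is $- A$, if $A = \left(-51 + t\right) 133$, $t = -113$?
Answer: $21812$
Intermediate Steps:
$A = -21812$ ($A = \left(-51 - 113\right) 133 = \left(-164\right) 133 = -21812$)
$- A = \left(-1\right) \left(-21812\right) = 21812$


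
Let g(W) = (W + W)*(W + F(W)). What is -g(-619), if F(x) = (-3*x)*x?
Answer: -1423826276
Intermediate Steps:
F(x) = -3*x²
g(W) = 2*W*(W - 3*W²) (g(W) = (W + W)*(W - 3*W²) = (2*W)*(W - 3*W²) = 2*W*(W - 3*W²))
-g(-619) = -(-619)²*(2 - 6*(-619)) = -383161*(2 + 3714) = -383161*3716 = -1*1423826276 = -1423826276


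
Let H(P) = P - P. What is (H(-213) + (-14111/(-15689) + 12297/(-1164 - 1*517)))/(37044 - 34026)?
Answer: -84603521/39797172381 ≈ -0.0021259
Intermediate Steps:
H(P) = 0
(H(-213) + (-14111/(-15689) + 12297/(-1164 - 1*517)))/(37044 - 34026) = (0 + (-14111/(-15689) + 12297/(-1164 - 1*517)))/(37044 - 34026) = (0 + (-14111*(-1/15689) + 12297/(-1164 - 517)))/3018 = (0 + (14111/15689 + 12297/(-1681)))*(1/3018) = (0 + (14111/15689 + 12297*(-1/1681)))*(1/3018) = (0 + (14111/15689 - 12297/1681))*(1/3018) = (0 - 169207042/26373209)*(1/3018) = -169207042/26373209*1/3018 = -84603521/39797172381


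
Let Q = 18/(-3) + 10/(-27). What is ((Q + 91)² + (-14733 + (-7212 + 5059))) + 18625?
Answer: 6488956/729 ≈ 8901.2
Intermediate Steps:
Q = -172/27 (Q = 18*(-⅓) + 10*(-1/27) = -6 - 10/27 = -172/27 ≈ -6.3704)
((Q + 91)² + (-14733 + (-7212 + 5059))) + 18625 = ((-172/27 + 91)² + (-14733 + (-7212 + 5059))) + 18625 = ((2285/27)² + (-14733 - 2153)) + 18625 = (5221225/729 - 16886) + 18625 = -7088669/729 + 18625 = 6488956/729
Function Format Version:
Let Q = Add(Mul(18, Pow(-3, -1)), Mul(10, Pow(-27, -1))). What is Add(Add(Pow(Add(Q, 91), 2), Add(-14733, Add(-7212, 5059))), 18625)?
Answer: Rational(6488956, 729) ≈ 8901.2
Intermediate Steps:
Q = Rational(-172, 27) (Q = Add(Mul(18, Rational(-1, 3)), Mul(10, Rational(-1, 27))) = Add(-6, Rational(-10, 27)) = Rational(-172, 27) ≈ -6.3704)
Add(Add(Pow(Add(Q, 91), 2), Add(-14733, Add(-7212, 5059))), 18625) = Add(Add(Pow(Add(Rational(-172, 27), 91), 2), Add(-14733, Add(-7212, 5059))), 18625) = Add(Add(Pow(Rational(2285, 27), 2), Add(-14733, -2153)), 18625) = Add(Add(Rational(5221225, 729), -16886), 18625) = Add(Rational(-7088669, 729), 18625) = Rational(6488956, 729)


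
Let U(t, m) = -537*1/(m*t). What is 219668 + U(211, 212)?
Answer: 9826188439/44732 ≈ 2.1967e+5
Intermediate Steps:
U(t, m) = -537/(m*t) (U(t, m) = -537*1/(m*t) = -537/(m*t))
219668 + U(211, 212) = 219668 - 537/(212*211) = 219668 - 537*1/212*1/211 = 219668 - 537/44732 = 9826188439/44732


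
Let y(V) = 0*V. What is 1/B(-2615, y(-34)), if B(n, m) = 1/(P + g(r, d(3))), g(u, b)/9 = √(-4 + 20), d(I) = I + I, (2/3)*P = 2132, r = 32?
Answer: 3234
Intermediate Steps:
P = 3198 (P = (3/2)*2132 = 3198)
d(I) = 2*I
g(u, b) = 36 (g(u, b) = 9*√(-4 + 20) = 9*√16 = 9*4 = 36)
y(V) = 0
B(n, m) = 1/3234 (B(n, m) = 1/(3198 + 36) = 1/3234)
1/B(-2615, y(-34)) = 1/(1/3234) = 3234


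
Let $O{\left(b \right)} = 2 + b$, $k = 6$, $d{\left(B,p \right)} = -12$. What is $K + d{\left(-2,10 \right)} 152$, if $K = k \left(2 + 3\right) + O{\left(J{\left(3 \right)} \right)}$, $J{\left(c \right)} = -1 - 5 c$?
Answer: $-1808$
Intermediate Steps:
$K = 16$ ($K = 6 \left(2 + 3\right) + \left(2 - 16\right) = 6 \cdot 5 + \left(2 - 16\right) = 30 + \left(2 - 16\right) = 30 - 14 = 16$)
$K + d{\left(-2,10 \right)} 152 = 16 - 1824 = -1808$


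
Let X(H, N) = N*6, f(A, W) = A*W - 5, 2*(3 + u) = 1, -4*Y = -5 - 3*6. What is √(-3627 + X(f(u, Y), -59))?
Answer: I*√3981 ≈ 63.095*I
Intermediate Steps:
Y = 23/4 (Y = -(-5 - 3*6)/4 = -(-5 - 18)/4 = -¼*(-23) = 23/4 ≈ 5.7500)
u = -5/2 (u = -3 + (½)*1 = -3 + ½ = -5/2 ≈ -2.5000)
f(A, W) = -5 + A*W
X(H, N) = 6*N
√(-3627 + X(f(u, Y), -59)) = √(-3627 + 6*(-59)) = √(-3627 - 354) = √(-3981) = I*√3981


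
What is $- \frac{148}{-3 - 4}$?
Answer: $\frac{148}{7} \approx 21.143$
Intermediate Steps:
$- \frac{148}{-3 - 4} = - \frac{148}{-7} = \left(-148\right) \left(- \frac{1}{7}\right) = \frac{148}{7}$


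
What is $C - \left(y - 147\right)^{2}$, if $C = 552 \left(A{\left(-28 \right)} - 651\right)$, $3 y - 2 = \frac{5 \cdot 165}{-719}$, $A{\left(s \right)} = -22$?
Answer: $- \frac{1828591222060}{4652649} \approx -3.9302 \cdot 10^{5}$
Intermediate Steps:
$y = \frac{613}{2157}$ ($y = \frac{2}{3} + \frac{5 \cdot 165 \frac{1}{-719}}{3} = \frac{2}{3} + \frac{825 \left(- \frac{1}{719}\right)}{3} = \frac{2}{3} + \frac{1}{3} \left(- \frac{825}{719}\right) = \frac{2}{3} - \frac{275}{719} = \frac{613}{2157} \approx 0.28419$)
$C = -371496$ ($C = 552 \left(-22 - 651\right) = 552 \left(-673\right) = -371496$)
$C - \left(y - 147\right)^{2} = -371496 - \left(\frac{613}{2157} - 147\right)^{2} = -371496 - \left(- \frac{316466}{2157}\right)^{2} = -371496 - \frac{100150729156}{4652649} = - \frac{1828591222060}{4652649}$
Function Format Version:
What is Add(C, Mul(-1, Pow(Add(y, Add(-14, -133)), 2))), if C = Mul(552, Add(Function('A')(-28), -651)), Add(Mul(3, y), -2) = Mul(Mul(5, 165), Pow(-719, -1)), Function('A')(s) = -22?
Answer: Rational(-1828591222060, 4652649) ≈ -3.9302e+5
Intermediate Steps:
y = Rational(613, 2157) (y = Add(Rational(2, 3), Mul(Rational(1, 3), Mul(Mul(5, 165), Pow(-719, -1)))) = Add(Rational(2, 3), Mul(Rational(1, 3), Mul(825, Rational(-1, 719)))) = Add(Rational(2, 3), Mul(Rational(1, 3), Rational(-825, 719))) = Add(Rational(2, 3), Rational(-275, 719)) = Rational(613, 2157) ≈ 0.28419)
C = -371496 (C = Mul(552, Add(-22, -651)) = Mul(552, -673) = -371496)
Add(C, Mul(-1, Pow(Add(y, Add(-14, -133)), 2))) = Add(-371496, Mul(-1, Pow(Add(Rational(613, 2157), Add(-14, -133)), 2))) = Add(-371496, Mul(-1, Pow(Add(Rational(613, 2157), -147), 2))) = Add(-371496, Mul(-1, Pow(Rational(-316466, 2157), 2))) = Add(-371496, Mul(-1, Rational(100150729156, 4652649))) = Add(-371496, Rational(-100150729156, 4652649)) = Rational(-1828591222060, 4652649)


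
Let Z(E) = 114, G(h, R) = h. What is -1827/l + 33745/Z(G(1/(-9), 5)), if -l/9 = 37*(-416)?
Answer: 259689949/877344 ≈ 296.00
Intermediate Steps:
l = 138528 (l = -333*(-416) = -9*(-15392) = 138528)
-1827/l + 33745/Z(G(1/(-9), 5)) = -1827/138528 + 33745/114 = -1827*1/138528 + 33745*(1/114) = -203/15392 + 33745/114 = 259689949/877344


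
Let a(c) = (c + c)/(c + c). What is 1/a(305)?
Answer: 1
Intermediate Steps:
a(c) = 1 (a(c) = (2*c)/((2*c)) = (2*c)*(1/(2*c)) = 1)
1/a(305) = 1/1 = 1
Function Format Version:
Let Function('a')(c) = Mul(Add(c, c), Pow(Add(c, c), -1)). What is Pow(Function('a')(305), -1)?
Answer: 1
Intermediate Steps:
Function('a')(c) = 1 (Function('a')(c) = Mul(Mul(2, c), Pow(Mul(2, c), -1)) = Mul(Mul(2, c), Mul(Rational(1, 2), Pow(c, -1))) = 1)
Pow(Function('a')(305), -1) = Pow(1, -1) = 1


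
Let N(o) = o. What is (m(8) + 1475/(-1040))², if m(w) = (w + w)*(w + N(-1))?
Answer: 529046001/43264 ≈ 12228.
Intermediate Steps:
m(w) = 2*w*(-1 + w) (m(w) = (w + w)*(w - 1) = (2*w)*(-1 + w) = 2*w*(-1 + w))
(m(8) + 1475/(-1040))² = (2*8*(-1 + 8) + 1475/(-1040))² = (2*8*7 + 1475*(-1/1040))² = (112 - 295/208)² = (23001/208)² = 529046001/43264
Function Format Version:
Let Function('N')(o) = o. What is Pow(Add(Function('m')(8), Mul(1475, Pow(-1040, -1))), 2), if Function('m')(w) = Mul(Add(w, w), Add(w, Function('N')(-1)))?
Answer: Rational(529046001, 43264) ≈ 12228.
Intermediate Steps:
Function('m')(w) = Mul(2, w, Add(-1, w)) (Function('m')(w) = Mul(Add(w, w), Add(w, -1)) = Mul(Mul(2, w), Add(-1, w)) = Mul(2, w, Add(-1, w)))
Pow(Add(Function('m')(8), Mul(1475, Pow(-1040, -1))), 2) = Pow(Add(Mul(2, 8, Add(-1, 8)), Mul(1475, Pow(-1040, -1))), 2) = Pow(Add(Mul(2, 8, 7), Mul(1475, Rational(-1, 1040))), 2) = Pow(Add(112, Rational(-295, 208)), 2) = Pow(Rational(23001, 208), 2) = Rational(529046001, 43264)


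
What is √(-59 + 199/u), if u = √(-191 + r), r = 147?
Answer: √(-28556 - 4378*I*√11)/22 ≈ 1.896 - 7.9117*I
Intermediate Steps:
u = 2*I*√11 (u = √(-191 + 147) = √(-44) = 2*I*√11 ≈ 6.6332*I)
√(-59 + 199/u) = √(-59 + 199/((2*I*√11))) = √(-59 + 199*(-I*√11/22)) = √(-59 - 199*I*√11/22)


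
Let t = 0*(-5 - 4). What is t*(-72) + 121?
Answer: 121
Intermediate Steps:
t = 0 (t = 0*(-9) = 0)
t*(-72) + 121 = 0*(-72) + 121 = 0 + 121 = 121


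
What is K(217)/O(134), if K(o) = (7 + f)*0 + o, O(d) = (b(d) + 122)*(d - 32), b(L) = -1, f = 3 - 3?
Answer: 217/12342 ≈ 0.017582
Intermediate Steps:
f = 0
O(d) = -3872 + 121*d (O(d) = (-1 + 122)*(d - 32) = 121*(-32 + d) = -3872 + 121*d)
K(o) = o (K(o) = (7 + 0)*0 + o = 7*0 + o = 0 + o = o)
K(217)/O(134) = 217/(-3872 + 121*134) = 217/(-3872 + 16214) = 217/12342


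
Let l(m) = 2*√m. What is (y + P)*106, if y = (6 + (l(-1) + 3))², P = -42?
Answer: 3710 + 3816*I ≈ 3710.0 + 3816.0*I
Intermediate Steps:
y = (9 + 2*I)² (y = (6 + (2*√(-1) + 3))² = (6 + (2*I + 3))² = (6 + (3 + 2*I))² = (9 + 2*I)² ≈ 77.0 + 36.0*I)
(y + P)*106 = ((77 + 36*I) - 42)*106 = (35 + 36*I)*106 = 3710 + 3816*I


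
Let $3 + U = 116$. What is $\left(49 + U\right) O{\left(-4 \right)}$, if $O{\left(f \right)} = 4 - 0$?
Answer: $648$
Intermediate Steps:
$O{\left(f \right)} = 4$ ($O{\left(f \right)} = 4 + 0 = 4$)
$U = 113$ ($U = -3 + 116 = 113$)
$\left(49 + U\right) O{\left(-4 \right)} = \left(49 + 113\right) 4 = 162 \cdot 4 = 648$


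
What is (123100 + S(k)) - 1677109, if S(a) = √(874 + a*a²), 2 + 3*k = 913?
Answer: -1554009 + √2268244887/9 ≈ -1.5487e+6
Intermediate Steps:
k = 911/3 (k = -⅔ + (⅓)*913 = -⅔ + 913/3 = 911/3 ≈ 303.67)
S(a) = √(874 + a³)
(123100 + S(k)) - 1677109 = (123100 + √(874 + (911/3)³)) - 1677109 = (123100 + √(874 + 756058031/27)) - 1677109 = (123100 + √(756081629/27)) - 1677109 = (123100 + √2268244887/9) - 1677109 = -1554009 + √2268244887/9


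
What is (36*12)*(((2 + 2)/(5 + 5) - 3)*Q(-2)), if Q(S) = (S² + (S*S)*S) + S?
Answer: 33696/5 ≈ 6739.2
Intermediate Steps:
Q(S) = S + S² + S³ (Q(S) = (S² + S²*S) + S = (S² + S³) + S = S + S² + S³)
(36*12)*(((2 + 2)/(5 + 5) - 3)*Q(-2)) = (36*12)*(((2 + 2)/(5 + 5) - 3)*(-2*(1 - 2 + (-2)²))) = 432*((4/10 - 3)*(-2*(1 - 2 + 4))) = 432*((4*(⅒) - 3)*(-2*3)) = 432*((⅖ - 3)*(-6)) = 432*(-13/5*(-6)) = 432*(78/5) = 33696/5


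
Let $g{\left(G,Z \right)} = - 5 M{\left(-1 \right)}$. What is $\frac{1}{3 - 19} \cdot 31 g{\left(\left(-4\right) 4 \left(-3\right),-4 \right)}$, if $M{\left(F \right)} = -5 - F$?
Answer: $- \frac{155}{4} \approx -38.75$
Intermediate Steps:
$g{\left(G,Z \right)} = 20$ ($g{\left(G,Z \right)} = - 5 \left(-5 - -1\right) = - 5 \left(-5 + 1\right) = \left(-5\right) \left(-4\right) = 20$)
$\frac{1}{3 - 19} \cdot 31 g{\left(\left(-4\right) 4 \left(-3\right),-4 \right)} = \frac{1}{3 - 19} \cdot 31 \cdot 20 = \frac{1}{-16} \cdot 31 \cdot 20 = \left(- \frac{1}{16}\right) 31 \cdot 20 = \left(- \frac{31}{16}\right) 20 = - \frac{155}{4}$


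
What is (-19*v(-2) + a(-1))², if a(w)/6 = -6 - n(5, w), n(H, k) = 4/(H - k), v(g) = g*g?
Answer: 13456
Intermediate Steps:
v(g) = g²
a(w) = -36 - 24/(5 - w) (a(w) = 6*(-6 - 4/(5 - w)) = -36 - 24/(5 - w))
(-19*v(-2) + a(-1))² = (-19*(-2)² + 12*(17 - 3*(-1))/(-5 - 1))² = (-19*4 + 12*(17 + 3)/(-6))² = (-76 + 12*(-⅙)*20)² = (-76 - 40)² = (-116)² = 13456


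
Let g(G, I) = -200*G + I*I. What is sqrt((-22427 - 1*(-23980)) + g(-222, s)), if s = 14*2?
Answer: 9*sqrt(577) ≈ 216.19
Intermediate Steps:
s = 28
g(G, I) = I**2 - 200*G (g(G, I) = -200*G + I**2 = I**2 - 200*G)
sqrt((-22427 - 1*(-23980)) + g(-222, s)) = sqrt((-22427 - 1*(-23980)) + (28**2 - 200*(-222))) = sqrt((-22427 + 23980) + (784 + 44400)) = sqrt(1553 + 45184) = sqrt(46737) = 9*sqrt(577)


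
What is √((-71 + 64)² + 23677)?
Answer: √23726 ≈ 154.03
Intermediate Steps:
√((-71 + 64)² + 23677) = √((-7)² + 23677) = √(49 + 23677) = √23726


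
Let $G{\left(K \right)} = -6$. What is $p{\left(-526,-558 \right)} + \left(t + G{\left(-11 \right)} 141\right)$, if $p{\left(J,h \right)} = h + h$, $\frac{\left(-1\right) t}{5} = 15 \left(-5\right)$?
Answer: $-1587$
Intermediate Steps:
$t = 375$ ($t = - 5 \cdot 15 \left(-5\right) = \left(-5\right) \left(-75\right) = 375$)
$p{\left(J,h \right)} = 2 h$
$p{\left(-526,-558 \right)} + \left(t + G{\left(-11 \right)} 141\right) = 2 \left(-558\right) + \left(375 - 846\right) = -1116 + \left(375 - 846\right) = -1116 - 471 = -1587$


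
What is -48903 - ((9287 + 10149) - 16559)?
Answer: -51780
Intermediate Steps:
-48903 - ((9287 + 10149) - 16559) = -48903 - (19436 - 16559) = -48903 - 1*2877 = -48903 - 2877 = -51780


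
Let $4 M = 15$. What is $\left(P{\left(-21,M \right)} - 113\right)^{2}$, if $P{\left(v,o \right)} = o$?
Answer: $\frac{190969}{16} \approx 11936.0$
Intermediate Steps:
$M = \frac{15}{4}$ ($M = \frac{1}{4} \cdot 15 = \frac{15}{4} \approx 3.75$)
$\left(P{\left(-21,M \right)} - 113\right)^{2} = \left(\frac{15}{4} - 113\right)^{2} = \left(- \frac{437}{4}\right)^{2} = \frac{190969}{16}$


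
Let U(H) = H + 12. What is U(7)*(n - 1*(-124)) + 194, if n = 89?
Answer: 4241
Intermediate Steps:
U(H) = 12 + H
U(7)*(n - 1*(-124)) + 194 = (12 + 7)*(89 - 1*(-124)) + 194 = 19*(89 + 124) + 194 = 19*213 + 194 = 4047 + 194 = 4241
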